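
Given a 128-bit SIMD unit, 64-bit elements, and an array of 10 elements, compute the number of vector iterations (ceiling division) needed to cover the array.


Width = 128 / 64 = 2 elements per vector op
Iterations = ceil(10 / 2) = 5

5


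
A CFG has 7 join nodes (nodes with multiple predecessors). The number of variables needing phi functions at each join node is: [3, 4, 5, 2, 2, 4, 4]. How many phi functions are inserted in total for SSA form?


Total phi functions = sum of phi functions at each join node
= 3 + 4 + 5 + 2 + 2 + 4 + 4 = 24

24


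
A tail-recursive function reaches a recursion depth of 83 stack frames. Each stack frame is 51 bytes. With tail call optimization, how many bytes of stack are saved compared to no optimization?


Without TCO: 83 * 51 = 4233 bytes
With TCO: reuse 1 frame = 51 bytes
Savings = 4233 - 51 = 4182

4182


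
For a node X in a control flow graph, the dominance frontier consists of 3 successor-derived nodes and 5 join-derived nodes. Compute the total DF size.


DF(X) = direct successor contributions + join point contributions
= 3 + 5 = 8

8


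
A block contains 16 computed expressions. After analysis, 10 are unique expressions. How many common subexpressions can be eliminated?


CSE count = total expressions - unique expressions
= 16 - 10 = 6

6


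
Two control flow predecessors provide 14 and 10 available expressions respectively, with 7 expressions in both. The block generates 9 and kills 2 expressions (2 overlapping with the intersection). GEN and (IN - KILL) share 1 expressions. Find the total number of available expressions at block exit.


IN = intersection of predecessors = 7
IN - KILL = 7 - 2 = 5
|OUT| = |GEN| + |IN - KILL| - |GEN ∩ (IN - KILL)| = 9 + 5 - 1 = 13

13


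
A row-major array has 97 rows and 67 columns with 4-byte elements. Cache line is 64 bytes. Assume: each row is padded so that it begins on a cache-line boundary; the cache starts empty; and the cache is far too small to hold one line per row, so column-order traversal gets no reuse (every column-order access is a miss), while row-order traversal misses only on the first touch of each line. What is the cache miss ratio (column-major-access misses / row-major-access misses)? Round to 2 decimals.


Each row occupies 67 * 4 = 268 bytes and starts on a line boundary, so it spans ceil(268 / 64) = 5 cache lines.
Row-major traversal misses (one per line touched): 97 * ceil(67 * 4 / 64) = 485
Column-major traversal misses (no reuse, every access misses): 97 * 67 = 6499
Ratio = 6499 / 485 = 13.4

13.4


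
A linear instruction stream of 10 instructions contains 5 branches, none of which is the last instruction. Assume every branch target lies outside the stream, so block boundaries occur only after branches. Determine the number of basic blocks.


With no in-sequence branch targets, the leaders are the first instruction plus the instruction after each branch.
Number of basic blocks = branches + 1
= 5 + 1 = 6

6


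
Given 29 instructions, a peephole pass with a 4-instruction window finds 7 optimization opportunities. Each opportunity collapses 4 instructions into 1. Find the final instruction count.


Each match removes 3 instructions.
Total removed = 7 * 3 = 21
Remaining = 29 - 21 = 8

8


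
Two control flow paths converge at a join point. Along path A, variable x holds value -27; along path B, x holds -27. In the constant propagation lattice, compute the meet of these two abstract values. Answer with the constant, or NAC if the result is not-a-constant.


Meet operation: if both paths give the same constant, result is that constant; if they differ, result is NAC (not-a-constant).
Path A: -27, Path B: -27 -> equal
Result: constant -> -27

-27


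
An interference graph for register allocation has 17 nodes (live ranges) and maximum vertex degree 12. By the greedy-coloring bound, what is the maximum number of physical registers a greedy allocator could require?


Greedy coloring never needs more than (max_degree + 1) colors: when coloring a vertex, at most max_degree neighbors are already colored.
Upper bound = 12 + 1 = 13

13


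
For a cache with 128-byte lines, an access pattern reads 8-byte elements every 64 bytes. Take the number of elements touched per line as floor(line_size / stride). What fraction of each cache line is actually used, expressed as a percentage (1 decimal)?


Elements per cache line = floor(128 / 64) = 2
Bytes used = 2 * 8 = 16
Utilization = 16 / 128 * 100 = 12.5%

12.5


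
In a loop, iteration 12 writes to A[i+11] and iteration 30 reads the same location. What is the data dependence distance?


Distance = read iteration - write iteration
= 30 - 12 = 18

18


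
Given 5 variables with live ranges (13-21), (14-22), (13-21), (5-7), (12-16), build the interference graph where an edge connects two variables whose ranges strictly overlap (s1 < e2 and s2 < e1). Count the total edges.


Check all pairs for overlapping intervals.
Two intervals (s1,e1) and (s2,e2) overlap if s1 < e2 and s2 < e1.
v0 (13-21) vs v1..v4: overlaps v1, v2, v4 -> 3
v1 (14-22) vs v2..v4: overlaps v2, v4 -> 2
v2 (13-21) vs v3..v4: overlaps v4 -> 1
v3 (5-7) vs v4: overlaps none -> 0
Total overlapping pairs = 3 + 2 + 1 + 0 = 6

6


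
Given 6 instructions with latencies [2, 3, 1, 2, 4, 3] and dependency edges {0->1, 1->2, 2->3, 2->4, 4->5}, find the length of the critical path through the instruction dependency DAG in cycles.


Compute longest path through dependency graph: dist(Ik) = max over predecessors of dist + latency(Ik).
dist(I0) = latency 2 = 2
dist(I1) = dist(I0) + 3 = 2 + 3 = 5
dist(I2) = dist(I1) + 1 = 5 + 1 = 6
dist(I3) = dist(I2) + 2 = 6 + 2 = 8
dist(I4) = dist(I2) + 4 = 6 + 4 = 10
dist(I5) = dist(I4) + 3 = 10 + 3 = 13
Critical path = max dist = 13

13


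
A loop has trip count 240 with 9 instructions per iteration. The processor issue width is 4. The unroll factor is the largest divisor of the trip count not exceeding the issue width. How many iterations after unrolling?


Largest divisor of 240 <= 4 is 4
New iterations = 240 / 4 = 60

60


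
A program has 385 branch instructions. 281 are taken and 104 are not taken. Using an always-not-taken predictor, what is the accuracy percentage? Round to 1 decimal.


Predictor: always-not-taken
Correct predictions = 104
Accuracy = 104 / 385 * 100 = 27.0%

27.0


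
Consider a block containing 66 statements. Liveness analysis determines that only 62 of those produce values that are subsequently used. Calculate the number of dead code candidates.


Dead code = total statements - live definitions
= 66 - 62 = 4

4


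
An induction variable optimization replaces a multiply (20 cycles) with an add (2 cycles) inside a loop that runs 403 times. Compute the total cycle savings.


Per-iteration saving = 20 - 2 = 18
Total saved = 403 * 18 = 7254

7254


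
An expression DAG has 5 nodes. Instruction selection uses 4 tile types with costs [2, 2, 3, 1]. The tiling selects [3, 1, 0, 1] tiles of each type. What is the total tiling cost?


Total cost = sum(count_i * cost_i)
= 3*2 + 1*2 + 0*3 + 1*1
= 9

9


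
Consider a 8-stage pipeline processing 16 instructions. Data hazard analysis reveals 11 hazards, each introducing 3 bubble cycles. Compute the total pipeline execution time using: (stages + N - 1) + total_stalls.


Base cycles = 8 + 16 - 1 = 23
Total stalls = 11 * 3 = 33
Total = 23 + 33 = 56

56


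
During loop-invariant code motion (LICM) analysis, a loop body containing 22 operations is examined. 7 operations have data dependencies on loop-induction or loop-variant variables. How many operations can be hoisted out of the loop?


Invariant candidates = total - loop-dependent
= 22 - 7 = 15

15


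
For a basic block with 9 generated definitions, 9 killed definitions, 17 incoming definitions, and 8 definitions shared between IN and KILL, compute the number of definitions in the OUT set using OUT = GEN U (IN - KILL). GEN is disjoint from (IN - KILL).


IN - KILL: 17 - 8 = 9 surviving definitions
OUT = GEN + surviving = 9 + 9 = 18

18


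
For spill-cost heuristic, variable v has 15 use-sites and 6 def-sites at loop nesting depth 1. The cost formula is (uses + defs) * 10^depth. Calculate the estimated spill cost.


uses + defs = 15 + 6 = 21
10^1 = 10
Spill cost = 21 * 10 = 210

210


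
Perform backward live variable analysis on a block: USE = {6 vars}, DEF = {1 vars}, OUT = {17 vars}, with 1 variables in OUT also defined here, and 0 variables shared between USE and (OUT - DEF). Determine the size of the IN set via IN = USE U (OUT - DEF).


OUT - DEF: 17 - 1 = 16
|IN| = |USE| + |OUT - DEF| - |USE ∩ (OUT - DEF)| = 6 + 16 - 0 = 22

22


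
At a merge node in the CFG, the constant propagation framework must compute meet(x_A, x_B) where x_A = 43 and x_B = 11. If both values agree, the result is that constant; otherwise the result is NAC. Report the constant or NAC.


Meet operation: if both paths give the same constant, result is that constant; if they differ, result is NAC (not-a-constant).
Path A: 43, Path B: 11 -> differ
Result: not-a-constant -> NAC

NAC


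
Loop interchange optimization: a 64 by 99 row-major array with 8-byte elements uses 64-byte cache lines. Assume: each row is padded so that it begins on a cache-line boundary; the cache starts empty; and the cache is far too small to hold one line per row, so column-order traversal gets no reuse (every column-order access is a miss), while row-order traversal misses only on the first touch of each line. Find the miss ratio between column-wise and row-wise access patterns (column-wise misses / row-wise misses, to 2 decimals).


Each row occupies 99 * 8 = 792 bytes and starts on a line boundary, so it spans ceil(792 / 64) = 13 cache lines.
Row-major traversal misses (one per line touched): 64 * ceil(99 * 8 / 64) = 832
Column-major traversal misses (no reuse, every access misses): 64 * 99 = 6336
Ratio = 6336 / 832 = 7.62

7.62


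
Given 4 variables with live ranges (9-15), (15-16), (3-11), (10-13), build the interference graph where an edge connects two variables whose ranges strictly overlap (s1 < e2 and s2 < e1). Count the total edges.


Check all pairs for overlapping intervals.
Two intervals (s1,e1) and (s2,e2) overlap if s1 < e2 and s2 < e1.
v0 (9-15) vs v1..v3: overlaps v2, v3 -> 2
v1 (15-16) vs v2..v3: overlaps none -> 0
v2 (3-11) vs v3: overlaps v3 -> 1
Total overlapping pairs = 2 + 0 + 1 = 3

3


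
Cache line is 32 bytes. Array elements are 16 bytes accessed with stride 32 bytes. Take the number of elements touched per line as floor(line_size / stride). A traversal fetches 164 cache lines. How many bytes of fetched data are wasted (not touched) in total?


Elements per line = floor(32 / 32) = 1
Bytes used per line = 1 * 16 = 16
Wasted per line = 32 - 16 = 16
Total wasted = 16 * 164 = 2624

2624


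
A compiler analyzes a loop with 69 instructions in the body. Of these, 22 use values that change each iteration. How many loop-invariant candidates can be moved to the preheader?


Invariant candidates = total - loop-dependent
= 69 - 22 = 47

47


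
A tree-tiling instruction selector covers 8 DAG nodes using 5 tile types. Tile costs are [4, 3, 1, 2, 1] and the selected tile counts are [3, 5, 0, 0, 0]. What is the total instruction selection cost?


Total cost = sum(count_i * cost_i)
= 3*4 + 5*3 + 0*1 + 0*2 + 0*1
= 27

27


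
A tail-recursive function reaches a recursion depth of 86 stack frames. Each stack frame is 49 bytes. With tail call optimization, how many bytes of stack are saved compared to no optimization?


Without TCO: 86 * 49 = 4214 bytes
With TCO: reuse 1 frame = 49 bytes
Savings = 4214 - 49 = 4165

4165


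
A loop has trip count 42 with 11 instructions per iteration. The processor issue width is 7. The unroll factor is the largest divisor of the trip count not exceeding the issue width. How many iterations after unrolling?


Largest divisor of 42 <= 7 is 7
New iterations = 42 / 7 = 6

6


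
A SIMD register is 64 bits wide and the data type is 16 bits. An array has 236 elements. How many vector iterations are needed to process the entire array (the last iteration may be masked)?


Width = 64 / 16 = 4 elements per vector op
Iterations = ceil(236 / 4) = 59

59


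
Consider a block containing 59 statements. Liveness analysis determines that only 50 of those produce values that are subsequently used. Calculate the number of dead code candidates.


Dead code = total statements - live definitions
= 59 - 50 = 9

9


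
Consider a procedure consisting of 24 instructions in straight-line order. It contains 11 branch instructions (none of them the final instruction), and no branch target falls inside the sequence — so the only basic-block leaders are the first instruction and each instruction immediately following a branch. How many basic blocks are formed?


With no in-sequence branch targets, the leaders are the first instruction plus the instruction after each branch.
Number of basic blocks = branches + 1
= 11 + 1 = 12

12


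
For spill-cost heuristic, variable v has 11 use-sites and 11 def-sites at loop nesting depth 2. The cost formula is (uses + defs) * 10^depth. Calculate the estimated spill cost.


uses + defs = 11 + 11 = 22
10^2 = 100
Spill cost = 22 * 100 = 2200

2200


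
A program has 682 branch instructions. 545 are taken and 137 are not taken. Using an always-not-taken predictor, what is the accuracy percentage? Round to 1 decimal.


Predictor: always-not-taken
Correct predictions = 137
Accuracy = 137 / 682 * 100 = 20.1%

20.1


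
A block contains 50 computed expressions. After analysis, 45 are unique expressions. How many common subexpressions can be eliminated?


CSE count = total expressions - unique expressions
= 50 - 45 = 5

5


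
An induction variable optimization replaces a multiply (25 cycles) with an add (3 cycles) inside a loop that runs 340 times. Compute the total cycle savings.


Per-iteration saving = 25 - 3 = 22
Total saved = 340 * 22 = 7480

7480


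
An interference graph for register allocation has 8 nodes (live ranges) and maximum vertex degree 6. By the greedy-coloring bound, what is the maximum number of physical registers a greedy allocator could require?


Greedy coloring never needs more than (max_degree + 1) colors: when coloring a vertex, at most max_degree neighbors are already colored.
Upper bound = 6 + 1 = 7

7


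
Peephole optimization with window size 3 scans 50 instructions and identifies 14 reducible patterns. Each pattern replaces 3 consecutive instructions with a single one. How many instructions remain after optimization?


Each match removes 2 instructions.
Total removed = 14 * 2 = 28
Remaining = 50 - 28 = 22

22


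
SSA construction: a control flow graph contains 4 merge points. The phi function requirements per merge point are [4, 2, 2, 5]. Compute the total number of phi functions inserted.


Total phi functions = sum of phi functions at each join node
= 4 + 2 + 2 + 5 = 13

13


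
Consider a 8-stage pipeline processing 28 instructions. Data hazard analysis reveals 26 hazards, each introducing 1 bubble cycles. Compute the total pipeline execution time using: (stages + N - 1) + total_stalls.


Base cycles = 8 + 28 - 1 = 35
Total stalls = 26 * 1 = 26
Total = 35 + 26 = 61

61


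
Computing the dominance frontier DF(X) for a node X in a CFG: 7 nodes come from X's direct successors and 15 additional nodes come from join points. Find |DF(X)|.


DF(X) = direct successor contributions + join point contributions
= 7 + 15 = 22

22


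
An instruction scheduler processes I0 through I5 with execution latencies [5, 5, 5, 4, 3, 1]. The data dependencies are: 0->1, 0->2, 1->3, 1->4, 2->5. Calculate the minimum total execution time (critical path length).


Compute longest path through dependency graph: dist(Ik) = max over predecessors of dist + latency(Ik).
dist(I0) = latency 5 = 5
dist(I1) = dist(I0) + 5 = 5 + 5 = 10
dist(I2) = dist(I0) + 5 = 5 + 5 = 10
dist(I3) = dist(I1) + 4 = 10 + 4 = 14
dist(I4) = dist(I1) + 3 = 10 + 3 = 13
dist(I5) = dist(I2) + 1 = 10 + 1 = 11
Critical path = max dist = 14

14


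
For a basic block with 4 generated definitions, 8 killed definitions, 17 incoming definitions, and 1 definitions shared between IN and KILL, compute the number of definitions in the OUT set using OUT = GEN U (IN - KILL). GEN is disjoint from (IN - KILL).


IN - KILL: 17 - 1 = 16 surviving definitions
OUT = GEN + surviving = 4 + 16 = 20

20


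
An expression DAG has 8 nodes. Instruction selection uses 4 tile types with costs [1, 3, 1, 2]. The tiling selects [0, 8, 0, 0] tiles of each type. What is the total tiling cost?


Total cost = sum(count_i * cost_i)
= 0*1 + 8*3 + 0*1 + 0*2
= 24

24


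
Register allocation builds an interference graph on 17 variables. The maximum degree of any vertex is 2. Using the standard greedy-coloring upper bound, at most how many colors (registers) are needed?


Greedy coloring never needs more than (max_degree + 1) colors: when coloring a vertex, at most max_degree neighbors are already colored.
Upper bound = 2 + 1 = 3

3


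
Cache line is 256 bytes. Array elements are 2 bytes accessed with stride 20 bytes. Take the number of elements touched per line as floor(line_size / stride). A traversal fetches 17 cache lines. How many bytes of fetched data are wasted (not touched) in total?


Elements per line = floor(256 / 20) = 12
Bytes used per line = 12 * 2 = 24
Wasted per line = 256 - 24 = 232
Total wasted = 232 * 17 = 3944

3944


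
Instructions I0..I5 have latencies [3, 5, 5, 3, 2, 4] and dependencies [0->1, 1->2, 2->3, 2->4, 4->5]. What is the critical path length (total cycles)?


Compute longest path through dependency graph: dist(Ik) = max over predecessors of dist + latency(Ik).
dist(I0) = latency 3 = 3
dist(I1) = dist(I0) + 5 = 3 + 5 = 8
dist(I2) = dist(I1) + 5 = 8 + 5 = 13
dist(I3) = dist(I2) + 3 = 13 + 3 = 16
dist(I4) = dist(I2) + 2 = 13 + 2 = 15
dist(I5) = dist(I4) + 4 = 15 + 4 = 19
Critical path = max dist = 19

19


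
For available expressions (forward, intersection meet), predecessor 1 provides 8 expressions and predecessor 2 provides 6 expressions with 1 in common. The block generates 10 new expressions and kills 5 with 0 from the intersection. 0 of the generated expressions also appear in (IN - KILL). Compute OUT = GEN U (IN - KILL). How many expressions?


IN = intersection of predecessors = 1
IN - KILL = 1 - 0 = 1
|OUT| = |GEN| + |IN - KILL| - |GEN ∩ (IN - KILL)| = 10 + 1 - 0 = 11

11


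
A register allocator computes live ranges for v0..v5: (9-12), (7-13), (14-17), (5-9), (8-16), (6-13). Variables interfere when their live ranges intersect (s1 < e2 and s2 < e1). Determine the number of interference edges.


Check all pairs for overlapping intervals.
Two intervals (s1,e1) and (s2,e2) overlap if s1 < e2 and s2 < e1.
v0 (9-12) vs v1..v5: overlaps v1, v4, v5 -> 3
v1 (7-13) vs v2..v5: overlaps v3, v4, v5 -> 3
v2 (14-17) vs v3..v5: overlaps v4 -> 1
v3 (5-9) vs v4..v5: overlaps v4, v5 -> 2
v4 (8-16) vs v5: overlaps v5 -> 1
Total overlapping pairs = 3 + 3 + 1 + 2 + 1 = 10

10


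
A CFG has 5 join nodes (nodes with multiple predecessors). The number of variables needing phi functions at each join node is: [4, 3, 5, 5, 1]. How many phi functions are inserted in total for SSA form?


Total phi functions = sum of phi functions at each join node
= 4 + 3 + 5 + 5 + 1 = 18

18


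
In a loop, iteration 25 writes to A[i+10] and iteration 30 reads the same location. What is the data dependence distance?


Distance = read iteration - write iteration
= 30 - 25 = 5

5


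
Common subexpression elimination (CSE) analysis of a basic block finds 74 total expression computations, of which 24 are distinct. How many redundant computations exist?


CSE count = total expressions - unique expressions
= 74 - 24 = 50

50


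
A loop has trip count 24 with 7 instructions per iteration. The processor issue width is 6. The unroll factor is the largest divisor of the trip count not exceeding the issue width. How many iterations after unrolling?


Largest divisor of 24 <= 6 is 6
New iterations = 24 / 6 = 4

4


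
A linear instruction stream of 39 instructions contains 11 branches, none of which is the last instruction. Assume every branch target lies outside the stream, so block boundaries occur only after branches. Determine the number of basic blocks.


With no in-sequence branch targets, the leaders are the first instruction plus the instruction after each branch.
Number of basic blocks = branches + 1
= 11 + 1 = 12

12


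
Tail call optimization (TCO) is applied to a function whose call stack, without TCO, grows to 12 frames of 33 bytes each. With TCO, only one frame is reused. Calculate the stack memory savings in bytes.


Without TCO: 12 * 33 = 396 bytes
With TCO: reuse 1 frame = 33 bytes
Savings = 396 - 33 = 363

363


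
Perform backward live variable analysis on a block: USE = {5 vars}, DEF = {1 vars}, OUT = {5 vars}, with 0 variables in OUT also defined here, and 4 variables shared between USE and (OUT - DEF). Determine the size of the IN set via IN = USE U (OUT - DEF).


OUT - DEF: 5 - 0 = 5
|IN| = |USE| + |OUT - DEF| - |USE ∩ (OUT - DEF)| = 5 + 5 - 4 = 6

6


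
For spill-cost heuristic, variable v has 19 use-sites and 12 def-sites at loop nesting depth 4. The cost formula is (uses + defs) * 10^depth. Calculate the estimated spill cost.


uses + defs = 19 + 12 = 31
10^4 = 10000
Spill cost = 31 * 10000 = 310000

310000


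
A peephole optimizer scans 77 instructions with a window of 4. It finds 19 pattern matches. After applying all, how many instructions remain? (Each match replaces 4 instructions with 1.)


Each match removes 3 instructions.
Total removed = 19 * 3 = 57
Remaining = 77 - 57 = 20

20


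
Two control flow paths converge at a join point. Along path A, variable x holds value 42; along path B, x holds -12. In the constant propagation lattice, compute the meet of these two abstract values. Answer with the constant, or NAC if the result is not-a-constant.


Meet operation: if both paths give the same constant, result is that constant; if they differ, result is NAC (not-a-constant).
Path A: 42, Path B: -12 -> differ
Result: not-a-constant -> NAC

NAC


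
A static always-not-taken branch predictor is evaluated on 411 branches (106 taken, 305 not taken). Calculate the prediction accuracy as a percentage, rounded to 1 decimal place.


Predictor: always-not-taken
Correct predictions = 305
Accuracy = 305 / 411 * 100 = 74.2%

74.2


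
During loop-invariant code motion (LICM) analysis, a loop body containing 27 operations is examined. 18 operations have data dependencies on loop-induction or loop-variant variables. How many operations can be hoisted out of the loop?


Invariant candidates = total - loop-dependent
= 27 - 18 = 9

9


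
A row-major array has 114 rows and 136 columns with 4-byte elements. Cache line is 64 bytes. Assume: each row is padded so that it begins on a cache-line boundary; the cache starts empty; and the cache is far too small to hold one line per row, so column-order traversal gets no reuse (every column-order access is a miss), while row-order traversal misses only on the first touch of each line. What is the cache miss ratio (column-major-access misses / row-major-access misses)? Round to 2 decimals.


Each row occupies 136 * 4 = 544 bytes and starts on a line boundary, so it spans ceil(544 / 64) = 9 cache lines.
Row-major traversal misses (one per line touched): 114 * ceil(136 * 4 / 64) = 1026
Column-major traversal misses (no reuse, every access misses): 114 * 136 = 15504
Ratio = 15504 / 1026 = 15.11

15.11


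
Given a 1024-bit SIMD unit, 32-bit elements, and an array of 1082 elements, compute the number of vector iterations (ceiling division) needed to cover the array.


Width = 1024 / 32 = 32 elements per vector op
Iterations = ceil(1082 / 32) = 34

34


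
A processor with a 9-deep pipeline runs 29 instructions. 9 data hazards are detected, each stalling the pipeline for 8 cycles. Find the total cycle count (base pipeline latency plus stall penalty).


Base cycles = 9 + 29 - 1 = 37
Total stalls = 9 * 8 = 72
Total = 37 + 72 = 109

109


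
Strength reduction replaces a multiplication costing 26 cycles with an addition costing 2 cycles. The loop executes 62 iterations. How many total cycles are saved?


Per-iteration saving = 26 - 2 = 24
Total saved = 62 * 24 = 1488

1488


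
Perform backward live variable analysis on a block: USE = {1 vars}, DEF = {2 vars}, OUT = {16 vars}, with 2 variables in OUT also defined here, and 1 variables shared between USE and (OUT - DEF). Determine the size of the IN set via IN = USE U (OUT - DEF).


OUT - DEF: 16 - 2 = 14
|IN| = |USE| + |OUT - DEF| - |USE ∩ (OUT - DEF)| = 1 + 14 - 1 = 14

14


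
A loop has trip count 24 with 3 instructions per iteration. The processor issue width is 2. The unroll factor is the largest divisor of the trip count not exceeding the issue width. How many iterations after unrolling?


Largest divisor of 24 <= 2 is 2
New iterations = 24 / 2 = 12

12


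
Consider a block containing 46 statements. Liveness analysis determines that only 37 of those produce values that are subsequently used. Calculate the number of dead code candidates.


Dead code = total statements - live definitions
= 46 - 37 = 9

9


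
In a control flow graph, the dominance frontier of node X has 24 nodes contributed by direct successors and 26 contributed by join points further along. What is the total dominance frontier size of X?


DF(X) = direct successor contributions + join point contributions
= 24 + 26 = 50

50


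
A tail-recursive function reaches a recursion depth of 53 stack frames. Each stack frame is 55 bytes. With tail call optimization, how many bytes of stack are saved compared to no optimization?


Without TCO: 53 * 55 = 2915 bytes
With TCO: reuse 1 frame = 55 bytes
Savings = 2915 - 55 = 2860

2860


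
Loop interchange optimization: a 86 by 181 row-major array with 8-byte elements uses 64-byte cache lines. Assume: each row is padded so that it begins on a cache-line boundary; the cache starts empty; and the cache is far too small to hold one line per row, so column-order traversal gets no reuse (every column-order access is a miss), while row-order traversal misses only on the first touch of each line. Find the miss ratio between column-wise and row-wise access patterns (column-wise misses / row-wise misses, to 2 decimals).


Each row occupies 181 * 8 = 1448 bytes and starts on a line boundary, so it spans ceil(1448 / 64) = 23 cache lines.
Row-major traversal misses (one per line touched): 86 * ceil(181 * 8 / 64) = 1978
Column-major traversal misses (no reuse, every access misses): 86 * 181 = 15566
Ratio = 15566 / 1978 = 7.87

7.87


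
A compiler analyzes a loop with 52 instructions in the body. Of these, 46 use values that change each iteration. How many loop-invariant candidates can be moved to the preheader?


Invariant candidates = total - loop-dependent
= 52 - 46 = 6

6


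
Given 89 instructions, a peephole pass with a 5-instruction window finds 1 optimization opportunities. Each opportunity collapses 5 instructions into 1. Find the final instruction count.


Each match removes 4 instructions.
Total removed = 1 * 4 = 4
Remaining = 89 - 4 = 85

85


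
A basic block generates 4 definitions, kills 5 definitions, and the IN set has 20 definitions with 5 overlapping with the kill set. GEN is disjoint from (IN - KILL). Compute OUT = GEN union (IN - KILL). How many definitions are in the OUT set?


IN - KILL: 20 - 5 = 15 surviving definitions
OUT = GEN + surviving = 4 + 15 = 19

19


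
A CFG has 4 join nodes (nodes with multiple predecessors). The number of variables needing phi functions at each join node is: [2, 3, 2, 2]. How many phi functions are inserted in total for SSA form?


Total phi functions = sum of phi functions at each join node
= 2 + 3 + 2 + 2 = 9

9


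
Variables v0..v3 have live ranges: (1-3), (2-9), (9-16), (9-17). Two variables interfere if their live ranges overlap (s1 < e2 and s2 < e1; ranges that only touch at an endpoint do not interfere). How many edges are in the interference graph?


Check all pairs for overlapping intervals.
Two intervals (s1,e1) and (s2,e2) overlap if s1 < e2 and s2 < e1.
v0 (1-3) vs v1..v3: overlaps v1 -> 1
v1 (2-9) vs v2..v3: overlaps none -> 0
v2 (9-16) vs v3: overlaps v3 -> 1
Total overlapping pairs = 1 + 0 + 1 = 2

2


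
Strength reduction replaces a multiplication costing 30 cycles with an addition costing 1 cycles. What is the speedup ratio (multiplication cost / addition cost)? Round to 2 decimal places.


Ratio = mult_cost / add_cost = 30 / 1 = 30.0

30.0


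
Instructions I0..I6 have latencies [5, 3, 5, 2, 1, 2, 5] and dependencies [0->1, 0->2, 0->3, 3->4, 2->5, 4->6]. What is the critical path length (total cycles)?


Compute longest path through dependency graph: dist(Ik) = max over predecessors of dist + latency(Ik).
dist(I0) = latency 5 = 5
dist(I1) = dist(I0) + 3 = 5 + 3 = 8
dist(I2) = dist(I0) + 5 = 5 + 5 = 10
dist(I3) = dist(I0) + 2 = 5 + 2 = 7
dist(I4) = dist(I3) + 1 = 7 + 1 = 8
dist(I5) = dist(I2) + 2 = 10 + 2 = 12
dist(I6) = dist(I4) + 5 = 8 + 5 = 13
Critical path = max dist = 13

13


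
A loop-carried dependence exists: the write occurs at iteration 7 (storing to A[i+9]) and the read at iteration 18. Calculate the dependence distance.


Distance = read iteration - write iteration
= 18 - 7 = 11

11


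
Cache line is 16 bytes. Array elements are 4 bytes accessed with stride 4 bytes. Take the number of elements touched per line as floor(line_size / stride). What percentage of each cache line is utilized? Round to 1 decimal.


Elements per cache line = floor(16 / 4) = 4
Bytes used = 4 * 4 = 16
Utilization = 16 / 16 * 100 = 100.0%

100.0


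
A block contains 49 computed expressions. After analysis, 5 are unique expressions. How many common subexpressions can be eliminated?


CSE count = total expressions - unique expressions
= 49 - 5 = 44

44


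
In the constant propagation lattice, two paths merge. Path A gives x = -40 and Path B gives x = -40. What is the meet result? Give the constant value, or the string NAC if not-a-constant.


Meet operation: if both paths give the same constant, result is that constant; if they differ, result is NAC (not-a-constant).
Path A: -40, Path B: -40 -> equal
Result: constant -> -40

-40


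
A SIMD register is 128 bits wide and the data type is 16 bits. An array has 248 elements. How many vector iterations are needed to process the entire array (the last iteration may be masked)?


Width = 128 / 16 = 8 elements per vector op
Iterations = ceil(248 / 8) = 31

31


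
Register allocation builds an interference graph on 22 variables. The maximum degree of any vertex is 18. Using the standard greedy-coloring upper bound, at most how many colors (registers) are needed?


Greedy coloring never needs more than (max_degree + 1) colors: when coloring a vertex, at most max_degree neighbors are already colored.
Upper bound = 18 + 1 = 19

19


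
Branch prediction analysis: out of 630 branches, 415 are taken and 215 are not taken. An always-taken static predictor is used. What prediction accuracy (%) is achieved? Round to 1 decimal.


Predictor: always-taken
Correct predictions = 415
Accuracy = 415 / 630 * 100 = 65.9%

65.9


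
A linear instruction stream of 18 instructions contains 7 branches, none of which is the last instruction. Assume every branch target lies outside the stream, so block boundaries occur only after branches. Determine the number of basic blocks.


With no in-sequence branch targets, the leaders are the first instruction plus the instruction after each branch.
Number of basic blocks = branches + 1
= 7 + 1 = 8

8


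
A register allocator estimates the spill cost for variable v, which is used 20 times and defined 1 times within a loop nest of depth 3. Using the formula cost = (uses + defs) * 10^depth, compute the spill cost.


uses + defs = 20 + 1 = 21
10^3 = 1000
Spill cost = 21 * 1000 = 21000

21000


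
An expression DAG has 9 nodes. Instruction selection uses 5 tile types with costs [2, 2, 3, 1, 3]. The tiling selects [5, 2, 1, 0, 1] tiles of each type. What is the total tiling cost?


Total cost = sum(count_i * cost_i)
= 5*2 + 2*2 + 1*3 + 0*1 + 1*3
= 20

20


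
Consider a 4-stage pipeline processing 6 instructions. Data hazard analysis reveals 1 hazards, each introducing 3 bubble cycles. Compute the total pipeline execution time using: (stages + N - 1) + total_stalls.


Base cycles = 4 + 6 - 1 = 9
Total stalls = 1 * 3 = 3
Total = 9 + 3 = 12

12


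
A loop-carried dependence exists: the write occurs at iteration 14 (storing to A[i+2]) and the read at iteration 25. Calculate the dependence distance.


Distance = read iteration - write iteration
= 25 - 14 = 11

11


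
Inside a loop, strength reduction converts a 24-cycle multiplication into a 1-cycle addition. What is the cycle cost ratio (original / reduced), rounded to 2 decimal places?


Ratio = mult_cost / add_cost = 24 / 1 = 24.0

24.0


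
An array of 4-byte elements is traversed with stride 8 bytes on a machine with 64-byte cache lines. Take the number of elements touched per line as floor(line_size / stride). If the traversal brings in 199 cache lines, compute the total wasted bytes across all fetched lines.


Elements per line = floor(64 / 8) = 8
Bytes used per line = 8 * 4 = 32
Wasted per line = 64 - 32 = 32
Total wasted = 32 * 199 = 6368

6368


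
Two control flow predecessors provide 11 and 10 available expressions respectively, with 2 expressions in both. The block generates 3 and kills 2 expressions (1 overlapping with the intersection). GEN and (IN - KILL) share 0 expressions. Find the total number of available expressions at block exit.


IN = intersection of predecessors = 2
IN - KILL = 2 - 1 = 1
|OUT| = |GEN| + |IN - KILL| - |GEN ∩ (IN - KILL)| = 3 + 1 - 0 = 4

4


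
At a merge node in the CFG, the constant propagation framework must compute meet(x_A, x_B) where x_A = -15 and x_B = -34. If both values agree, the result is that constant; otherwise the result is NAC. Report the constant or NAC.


Meet operation: if both paths give the same constant, result is that constant; if they differ, result is NAC (not-a-constant).
Path A: -15, Path B: -34 -> differ
Result: not-a-constant -> NAC

NAC


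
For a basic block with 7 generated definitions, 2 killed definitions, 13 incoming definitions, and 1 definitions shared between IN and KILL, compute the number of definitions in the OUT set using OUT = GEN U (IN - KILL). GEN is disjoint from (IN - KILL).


IN - KILL: 13 - 1 = 12 surviving definitions
OUT = GEN + surviving = 7 + 12 = 19

19


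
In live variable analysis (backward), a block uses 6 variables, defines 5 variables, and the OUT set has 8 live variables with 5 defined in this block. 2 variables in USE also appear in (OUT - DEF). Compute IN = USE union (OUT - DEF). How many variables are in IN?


OUT - DEF: 8 - 5 = 3
|IN| = |USE| + |OUT - DEF| - |USE ∩ (OUT - DEF)| = 6 + 3 - 2 = 7

7


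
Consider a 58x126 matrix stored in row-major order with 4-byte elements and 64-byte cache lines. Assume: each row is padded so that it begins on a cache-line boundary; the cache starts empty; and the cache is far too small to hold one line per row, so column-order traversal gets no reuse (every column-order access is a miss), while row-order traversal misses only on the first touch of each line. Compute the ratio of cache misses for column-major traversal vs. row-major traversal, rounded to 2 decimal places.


Each row occupies 126 * 4 = 504 bytes and starts on a line boundary, so it spans ceil(504 / 64) = 8 cache lines.
Row-major traversal misses (one per line touched): 58 * ceil(126 * 4 / 64) = 464
Column-major traversal misses (no reuse, every access misses): 58 * 126 = 7308
Ratio = 7308 / 464 = 15.75

15.75


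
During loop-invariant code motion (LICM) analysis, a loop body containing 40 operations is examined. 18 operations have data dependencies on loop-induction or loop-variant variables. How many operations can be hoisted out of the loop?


Invariant candidates = total - loop-dependent
= 40 - 18 = 22

22


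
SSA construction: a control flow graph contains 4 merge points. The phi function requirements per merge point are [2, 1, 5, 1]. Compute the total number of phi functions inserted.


Total phi functions = sum of phi functions at each join node
= 2 + 1 + 5 + 1 = 9

9


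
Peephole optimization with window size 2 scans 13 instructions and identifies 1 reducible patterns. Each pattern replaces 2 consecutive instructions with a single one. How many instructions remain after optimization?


Each match removes 1 instructions.
Total removed = 1 * 1 = 1
Remaining = 13 - 1 = 12

12


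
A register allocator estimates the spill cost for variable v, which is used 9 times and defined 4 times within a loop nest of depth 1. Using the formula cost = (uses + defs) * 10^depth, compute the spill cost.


uses + defs = 9 + 4 = 13
10^1 = 10
Spill cost = 13 * 10 = 130

130


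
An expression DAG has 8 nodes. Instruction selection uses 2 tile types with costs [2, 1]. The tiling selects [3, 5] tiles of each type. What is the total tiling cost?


Total cost = sum(count_i * cost_i)
= 3*2 + 5*1
= 11

11


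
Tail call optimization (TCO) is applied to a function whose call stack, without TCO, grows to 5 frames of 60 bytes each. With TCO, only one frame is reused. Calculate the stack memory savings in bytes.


Without TCO: 5 * 60 = 300 bytes
With TCO: reuse 1 frame = 60 bytes
Savings = 300 - 60 = 240

240


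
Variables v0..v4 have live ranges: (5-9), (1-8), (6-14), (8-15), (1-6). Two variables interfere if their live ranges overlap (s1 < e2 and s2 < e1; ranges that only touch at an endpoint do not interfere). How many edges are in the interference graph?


Check all pairs for overlapping intervals.
Two intervals (s1,e1) and (s2,e2) overlap if s1 < e2 and s2 < e1.
v0 (5-9) vs v1..v4: overlaps v1, v2, v3, v4 -> 4
v1 (1-8) vs v2..v4: overlaps v2, v4 -> 2
v2 (6-14) vs v3..v4: overlaps v3 -> 1
v3 (8-15) vs v4: overlaps none -> 0
Total overlapping pairs = 4 + 2 + 1 + 0 = 7

7


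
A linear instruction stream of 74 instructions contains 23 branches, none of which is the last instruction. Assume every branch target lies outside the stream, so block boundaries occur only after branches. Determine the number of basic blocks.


With no in-sequence branch targets, the leaders are the first instruction plus the instruction after each branch.
Number of basic blocks = branches + 1
= 23 + 1 = 24

24


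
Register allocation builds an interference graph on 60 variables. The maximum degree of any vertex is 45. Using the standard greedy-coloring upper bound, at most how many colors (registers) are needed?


Greedy coloring never needs more than (max_degree + 1) colors: when coloring a vertex, at most max_degree neighbors are already colored.
Upper bound = 45 + 1 = 46

46


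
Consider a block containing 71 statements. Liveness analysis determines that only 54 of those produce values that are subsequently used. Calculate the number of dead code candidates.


Dead code = total statements - live definitions
= 71 - 54 = 17

17


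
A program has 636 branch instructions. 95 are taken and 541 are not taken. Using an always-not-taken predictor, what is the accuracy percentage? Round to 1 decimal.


Predictor: always-not-taken
Correct predictions = 541
Accuracy = 541 / 636 * 100 = 85.1%

85.1


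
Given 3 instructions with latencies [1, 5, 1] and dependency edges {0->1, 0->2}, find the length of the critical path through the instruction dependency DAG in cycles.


Compute longest path through dependency graph: dist(Ik) = max over predecessors of dist + latency(Ik).
dist(I0) = latency 1 = 1
dist(I1) = dist(I0) + 5 = 1 + 5 = 6
dist(I2) = dist(I0) + 1 = 1 + 1 = 2
Critical path = max dist = 6

6
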